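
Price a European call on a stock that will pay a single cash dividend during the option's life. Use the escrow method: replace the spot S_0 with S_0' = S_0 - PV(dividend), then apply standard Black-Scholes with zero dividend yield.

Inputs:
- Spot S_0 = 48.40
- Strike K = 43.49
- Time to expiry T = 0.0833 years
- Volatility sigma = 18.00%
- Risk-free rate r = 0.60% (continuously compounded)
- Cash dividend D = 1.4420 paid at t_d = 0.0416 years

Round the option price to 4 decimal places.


PV(D) = D * exp(-r * t_d) = 1.4420 * 0.99975043 = 1.44164012
S_0' = S_0 - PV(D) = 48.4000 - 1.44164012 = 46.95835988
d1 = (ln(S_0'/K) + (r + sigma^2/2)*T) / (sigma*sqrt(T)) = 1.51256539
d2 = d1 - sigma*sqrt(T) = 1.46061426
exp(-rT) = 0.99950032
N(d1) = 0.93480495; N(d2) = 0.92793933
C = S_0' * N(d1) - K * exp(-rT) * N(d2) = 46.95835988 * 0.93480495 - 43.4900 * 0.99950032 * 0.92793933 = 3.5610

Answer: Price = 3.5610


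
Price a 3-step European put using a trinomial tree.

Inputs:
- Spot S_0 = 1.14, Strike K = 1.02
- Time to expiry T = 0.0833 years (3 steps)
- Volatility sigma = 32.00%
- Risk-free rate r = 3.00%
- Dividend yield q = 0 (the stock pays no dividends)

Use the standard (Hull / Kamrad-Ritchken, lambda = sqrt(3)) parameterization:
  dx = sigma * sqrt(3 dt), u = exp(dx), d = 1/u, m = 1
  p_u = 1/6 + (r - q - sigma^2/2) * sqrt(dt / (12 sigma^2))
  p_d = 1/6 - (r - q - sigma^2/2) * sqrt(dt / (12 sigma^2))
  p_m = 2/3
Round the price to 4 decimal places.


Answer: Price = V(0,0) = 0.0049

Derivation:
dt = T/N = 0.027767; dx = sigma*sqrt(3*dt) = 0.092358
u = exp(dx) = 1.096757; d = 1/u = 0.911779
p_u = 0.163480, p_m = 0.666667, p_d = 0.169853
Discount per step: exp(-r*dt) = 0.999167
Stock lattice S(k, j) with j the centered position index:
  k=0: S(0,+0) = 1.1400
  k=1: S(1,-1) = 1.0394; S(1,+0) = 1.1400; S(1,+1) = 1.2503
  k=2: S(2,-2) = 0.9477; S(2,-1) = 1.0394; S(2,+0) = 1.1400; S(2,+1) = 1.2503; S(2,+2) = 1.3713
  k=3: S(3,-3) = 0.8641; S(3,-2) = 0.9477; S(3,-1) = 1.0394; S(3,+0) = 1.1400; S(3,+1) = 1.2503; S(3,+2) = 1.3713; S(3,+3) = 1.5040
Terminal payoffs V(N, j) = max(K - S_T, 0):
  V(3,-3) = 0.155881; V(3,-2) = 0.072271; V(3,-1) = 0.000000; V(3,+0) = 0.000000; V(3,+1) = 0.000000; V(3,+2) = 0.000000; V(3,+3) = 0.000000
Backward induction: V(k, j) = exp(-r*dt) * [p_u * V(k+1, j+1) + p_m * V(k+1, j) + p_d * V(k+1, j-1)]
  V(2,-2) = exp(-r*dt) * [p_u*0.000000 + p_m*0.072271 + p_d*0.155881] = 0.074596
  V(2,-1) = exp(-r*dt) * [p_u*0.000000 + p_m*0.000000 + p_d*0.072271] = 0.012265
  V(2,+0) = exp(-r*dt) * [p_u*0.000000 + p_m*0.000000 + p_d*0.000000] = 0.000000
  V(2,+1) = exp(-r*dt) * [p_u*0.000000 + p_m*0.000000 + p_d*0.000000] = 0.000000
  V(2,+2) = exp(-r*dt) * [p_u*0.000000 + p_m*0.000000 + p_d*0.000000] = 0.000000
  V(1,-1) = exp(-r*dt) * [p_u*0.000000 + p_m*0.012265 + p_d*0.074596] = 0.020830
  V(1,+0) = exp(-r*dt) * [p_u*0.000000 + p_m*0.000000 + p_d*0.012265] = 0.002082
  V(1,+1) = exp(-r*dt) * [p_u*0.000000 + p_m*0.000000 + p_d*0.000000] = 0.000000
  V(0,+0) = exp(-r*dt) * [p_u*0.000000 + p_m*0.002082 + p_d*0.020830] = 0.004922


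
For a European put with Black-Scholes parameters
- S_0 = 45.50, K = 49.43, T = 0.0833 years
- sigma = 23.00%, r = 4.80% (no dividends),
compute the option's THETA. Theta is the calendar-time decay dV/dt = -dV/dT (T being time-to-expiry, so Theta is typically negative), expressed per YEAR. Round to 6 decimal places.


Answer: Theta = -1.613123

Derivation:
d1 = -1.1545828041; d2 = -1.2209648047
phi(d1) = 0.2048516421; exp(-qT) = 1.0000000000; exp(-rT) = 0.9960095830
Theta = -S*exp(-qT)*phi(d1)*sigma/(2*sqrt(T)) + r*K*exp(-rT)*N(-d2) - q*S*exp(-qT)*N(-d1)
N(-d1) = 0.8758693441; N(-d2) = 0.8889503271; sqrt(T) = 0.2886173938
Term 1 = -45.5000 * 1.0000000000 * 0.2048516421 * 0.2300 / (2 * 0.2886173938) = -3.7138656239
Term 2 = 0.0480 * 49.4300 * 0.9960095830 * 0.8889503271 = 2.1007426797
Term 3 = 0 (no dividend yield, q = 0)
Theta = -3.7138656239 + (2.1007426797) + (0.0000000000) = -1.613123


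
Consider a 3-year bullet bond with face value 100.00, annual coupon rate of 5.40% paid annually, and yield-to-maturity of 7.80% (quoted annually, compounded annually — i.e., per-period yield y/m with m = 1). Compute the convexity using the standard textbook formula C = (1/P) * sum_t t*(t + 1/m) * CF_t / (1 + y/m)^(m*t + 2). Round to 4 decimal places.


Coupon per period c = face * coupon_rate / m = 5.400000
Periods per year m = 1; per-period yield y/m = 0.078000
Number of cashflows N = 3
Cashflows (t years, CF_t, discount factor 1/(1+y/m)^(m*t), PV):
  t = 1.0000: CF_t = 5.400000, DF = 0.927644, PV = 5.009276
  t = 2.0000: CF_t = 5.400000, DF = 0.860523, PV = 4.646824
  t = 3.0000: CF_t = 105.400000, DF = 0.798259, PV = 84.136478
Price P = sum_t PV_t = 93.792579
Convexity numerator sum_t t*(t + 1/m) * CF_t / (1+y/m)^(m*t + 2):
  t = 1.0000: term = 8.621195
  t = 2.0000: term = 23.992194
  t = 3.0000: term = 868.816485
Convexity = (1/P) * sum = 901.429874 / 93.792579 = 9.610887

Answer: Convexity = 9.6109


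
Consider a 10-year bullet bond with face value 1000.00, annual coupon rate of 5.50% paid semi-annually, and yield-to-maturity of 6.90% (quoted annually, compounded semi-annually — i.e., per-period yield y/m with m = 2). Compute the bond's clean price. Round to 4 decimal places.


Answer: Price = 900.0616

Derivation:
Coupon per period c = face * coupon_rate / m = 27.500000
Periods per year m = 2; per-period yield y/m = 0.034500
Number of cashflows N = 20
Cashflows (t years, CF_t, discount factor 1/(1+y/m)^(m*t), PV):
  t = 0.5000: CF_t = 27.500000, DF = 0.966651, PV = 26.582890
  t = 1.0000: CF_t = 27.500000, DF = 0.934413, PV = 25.696366
  t = 1.5000: CF_t = 27.500000, DF = 0.903251, PV = 24.839406
  t = 2.0000: CF_t = 27.500000, DF = 0.873128, PV = 24.011026
  t = 2.5000: CF_t = 27.500000, DF = 0.844010, PV = 23.210271
  t = 3.0000: CF_t = 27.500000, DF = 0.815863, PV = 22.436222
  t = 3.5000: CF_t = 27.500000, DF = 0.788654, PV = 21.687986
  t = 4.0000: CF_t = 27.500000, DF = 0.762353, PV = 20.964704
  t = 4.5000: CF_t = 27.500000, DF = 0.736929, PV = 20.265543
  t = 5.0000: CF_t = 27.500000, DF = 0.712353, PV = 19.589698
  t = 5.5000: CF_t = 27.500000, DF = 0.688596, PV = 18.936393
  t = 6.0000: CF_t = 27.500000, DF = 0.665632, PV = 18.304874
  t = 6.5000: CF_t = 27.500000, DF = 0.643433, PV = 17.694417
  t = 7.0000: CF_t = 27.500000, DF = 0.621975, PV = 17.104318
  t = 7.5000: CF_t = 27.500000, DF = 0.601233, PV = 16.533899
  t = 8.0000: CF_t = 27.500000, DF = 0.581182, PV = 15.982502
  t = 8.5000: CF_t = 27.500000, DF = 0.561800, PV = 15.449495
  t = 9.0000: CF_t = 27.500000, DF = 0.543064, PV = 14.934263
  t = 9.5000: CF_t = 27.500000, DF = 0.524953, PV = 14.436213
  t = 10.0000: CF_t = 1027.500000, DF = 0.507446, PV = 521.401085
Price P = sum_t PV_t = 900.061570


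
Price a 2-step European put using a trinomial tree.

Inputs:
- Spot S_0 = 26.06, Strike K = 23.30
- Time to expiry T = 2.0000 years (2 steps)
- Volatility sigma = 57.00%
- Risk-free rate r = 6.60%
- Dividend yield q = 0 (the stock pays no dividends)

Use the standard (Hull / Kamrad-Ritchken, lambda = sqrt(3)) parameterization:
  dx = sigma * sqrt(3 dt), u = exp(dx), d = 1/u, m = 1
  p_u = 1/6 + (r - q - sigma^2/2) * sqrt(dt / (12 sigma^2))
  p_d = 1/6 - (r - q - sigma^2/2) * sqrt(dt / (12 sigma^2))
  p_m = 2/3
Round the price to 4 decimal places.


dt = T/N = 1.000000; dx = sigma*sqrt(3*dt) = 0.987269
u = exp(dx) = 2.683895; d = 1/u = 0.372593
p_u = 0.117820, p_m = 0.666667, p_d = 0.215514
Discount per step: exp(-r*dt) = 0.936131
Stock lattice S(k, j) with j the centered position index:
  k=0: S(0,+0) = 26.0600
  k=1: S(1,-1) = 9.7098; S(1,+0) = 26.0600; S(1,+1) = 69.9423
  k=2: S(2,-2) = 3.6178; S(2,-1) = 9.7098; S(2,+0) = 26.0600; S(2,+1) = 69.9423; S(2,+2) = 187.7177
Terminal payoffs V(N, j) = max(K - S_T, 0):
  V(2,-2) = 19.682209; V(2,-1) = 13.590230; V(2,+0) = 0.000000; V(2,+1) = 0.000000; V(2,+2) = 0.000000
Backward induction: V(k, j) = exp(-r*dt) * [p_u * V(k+1, j+1) + p_m * V(k+1, j) + p_d * V(k+1, j-1)]
  V(1,-1) = exp(-r*dt) * [p_u*0.000000 + p_m*13.590230 + p_d*19.682209] = 12.452353
  V(1,+0) = exp(-r*dt) * [p_u*0.000000 + p_m*0.000000 + p_d*13.590230] = 2.741814
  V(1,+1) = exp(-r*dt) * [p_u*0.000000 + p_m*0.000000 + p_d*0.000000] = 0.000000
  V(0,+0) = exp(-r*dt) * [p_u*0.000000 + p_m*2.741814 + p_d*12.452353] = 4.223379

Answer: Price = V(0,0) = 4.2234


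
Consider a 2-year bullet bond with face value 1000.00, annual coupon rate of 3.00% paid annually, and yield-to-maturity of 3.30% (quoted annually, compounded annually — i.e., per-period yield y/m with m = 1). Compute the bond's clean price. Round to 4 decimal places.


Coupon per period c = face * coupon_rate / m = 30.000000
Periods per year m = 1; per-period yield y/m = 0.033000
Number of cashflows N = 2
Cashflows (t years, CF_t, discount factor 1/(1+y/m)^(m*t), PV):
  t = 1.0000: CF_t = 30.000000, DF = 0.968054, PV = 29.041626
  t = 2.0000: CF_t = 1030.000000, DF = 0.937129, PV = 965.242824
Price P = sum_t PV_t = 994.284451

Answer: Price = 994.2845


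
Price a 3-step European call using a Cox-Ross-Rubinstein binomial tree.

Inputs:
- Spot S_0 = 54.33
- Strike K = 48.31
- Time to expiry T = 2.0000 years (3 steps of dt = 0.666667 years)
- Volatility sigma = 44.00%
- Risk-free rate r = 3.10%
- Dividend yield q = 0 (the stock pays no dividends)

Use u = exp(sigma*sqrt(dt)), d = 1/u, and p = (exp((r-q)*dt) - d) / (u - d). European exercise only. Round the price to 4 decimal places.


Answer: Price = V(0,0) = 17.8966

Derivation:
dt = T/N = 0.666667
u = exp(sigma*sqrt(dt)) = 1.432267; d = 1/u = 0.698194
p = (exp((r-q)*dt) - d) / (u - d) = 0.439585
Discount per step: exp(-r*dt) = 0.979545
Stock lattice S(k, i) with i counting down-moves:
  k=0: S(0,0) = 54.3300
  k=1: S(1,0) = 77.8151; S(1,1) = 37.9329
  k=2: S(2,0) = 111.4519; S(2,1) = 54.3300; S(2,2) = 26.4845
  k=3: S(3,0) = 159.6289; S(3,1) = 77.8151; S(3,2) = 37.9329; S(3,3) = 18.4913
Terminal payoffs V(N, i) = max(S_T - K, 0):
  V(3,0) = 111.318948; V(3,1) = 29.505065; V(3,2) = 0.000000; V(3,3) = 0.000000
Backward induction: V(k, i) = exp(-r*dt) * [p * V(k+1, i) + (1-p) * V(k+1, i+1)].
  V(2,0) = exp(-r*dt) * [p*111.318948 + (1-p)*29.505065] = 64.130110
  V(2,1) = exp(-r*dt) * [p*29.505065 + (1-p)*0.000000] = 12.704701
  V(2,2) = exp(-r*dt) * [p*0.000000 + (1-p)*0.000000] = 0.000000
  V(1,0) = exp(-r*dt) * [p*64.130110 + (1-p)*12.704701] = 34.588299
  V(1,1) = exp(-r*dt) * [p*12.704701 + (1-p)*0.000000] = 5.470567
  V(0,0) = exp(-r*dt) * [p*34.588299 + (1-p)*5.470567] = 17.896586


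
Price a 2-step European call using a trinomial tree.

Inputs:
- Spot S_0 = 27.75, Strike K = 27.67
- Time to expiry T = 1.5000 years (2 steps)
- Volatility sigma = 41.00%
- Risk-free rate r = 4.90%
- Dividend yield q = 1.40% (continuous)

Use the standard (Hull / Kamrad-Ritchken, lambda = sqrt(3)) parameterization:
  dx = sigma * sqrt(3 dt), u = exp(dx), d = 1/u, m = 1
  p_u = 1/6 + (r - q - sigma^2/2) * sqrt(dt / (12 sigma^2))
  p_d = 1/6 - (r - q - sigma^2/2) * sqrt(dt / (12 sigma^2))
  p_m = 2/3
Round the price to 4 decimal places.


dt = T/N = 0.750000; dx = sigma*sqrt(3*dt) = 0.615000
u = exp(dx) = 1.849657; d = 1/u = 0.540641
p_u = 0.136758, p_m = 0.666667, p_d = 0.196575
Discount per step: exp(-r*dt) = 0.963917
Stock lattice S(k, j) with j the centered position index:
  k=0: S(0,+0) = 27.7500
  k=1: S(1,-1) = 15.0028; S(1,+0) = 27.7500; S(1,+1) = 51.3280
  k=2: S(2,-2) = 8.1111; S(2,-1) = 15.0028; S(2,+0) = 27.7500; S(2,+1) = 51.3280; S(2,+2) = 94.9391
Terminal payoffs V(N, j) = max(S_T - K, 0):
  V(2,-2) = 0.000000; V(2,-1) = 0.000000; V(2,+0) = 0.080000; V(2,+1) = 23.657971; V(2,+2) = 67.269120
Backward induction: V(k, j) = exp(-r*dt) * [p_u * V(k+1, j+1) + p_m * V(k+1, j) + p_d * V(k+1, j-1)]
  V(1,-1) = exp(-r*dt) * [p_u*0.080000 + p_m*0.000000 + p_d*0.000000] = 0.010546
  V(1,+0) = exp(-r*dt) * [p_u*23.657971 + p_m*0.080000 + p_d*0.000000] = 3.170085
  V(1,+1) = exp(-r*dt) * [p_u*67.269120 + p_m*23.657971 + p_d*0.080000] = 24.085691
  V(0,+0) = exp(-r*dt) * [p_u*24.085691 + p_m*3.170085 + p_d*0.010546] = 5.214191

Answer: Price = V(0,0) = 5.2142


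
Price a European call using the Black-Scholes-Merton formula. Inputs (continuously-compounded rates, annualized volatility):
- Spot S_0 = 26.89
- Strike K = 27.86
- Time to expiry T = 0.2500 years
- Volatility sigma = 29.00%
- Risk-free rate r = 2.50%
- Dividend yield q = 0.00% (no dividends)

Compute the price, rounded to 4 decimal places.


Answer: Price = 1.2107

Derivation:
d1 = (ln(S/K) + (r - q + 0.5*sigma^2) * T) / (sigma * sqrt(T)) = -0.12879309
d2 = d1 - sigma * sqrt(T) = -0.27379309
exp(-rT) = 0.99376949; exp(-qT) = 1.00000000
C = S_0 * exp(-qT) * N(d1) - K * exp(-rT) * N(d2)
N(d1) = 0.44876069; N(d2) = 0.39212182
C = 26.8900 * 1.00000000 * 0.44876069 - 27.8600 * 0.99376949 * 0.39212182 = 1.2107


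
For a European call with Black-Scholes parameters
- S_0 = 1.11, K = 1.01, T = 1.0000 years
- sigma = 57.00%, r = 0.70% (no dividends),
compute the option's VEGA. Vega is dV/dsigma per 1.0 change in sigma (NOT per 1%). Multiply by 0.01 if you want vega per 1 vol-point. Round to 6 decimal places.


Answer: Vega = 0.397833

Derivation:
d1 = 0.4629117271; d2 = -0.1070882729
phi(d1) = 0.3584083978; exp(-qT) = 1.0000000000; exp(-rT) = 0.9930244429
Vega = S * exp(-qT) * phi(d1) * sqrt(T) = 1.1100 * 1.0000000000 * 0.3584083978 * 1.0000000000 = 0.397833


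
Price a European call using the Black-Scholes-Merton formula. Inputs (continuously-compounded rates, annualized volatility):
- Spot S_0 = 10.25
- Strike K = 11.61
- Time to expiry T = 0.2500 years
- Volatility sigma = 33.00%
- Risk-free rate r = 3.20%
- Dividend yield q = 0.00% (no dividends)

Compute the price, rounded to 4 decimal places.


d1 = (ln(S/K) + (r - q + 0.5*sigma^2) * T) / (sigma * sqrt(T)) = -0.62410055
d2 = d1 - sigma * sqrt(T) = -0.78910055
exp(-rT) = 0.99203191; exp(-qT) = 1.00000000
C = S_0 * exp(-qT) * N(d1) - K * exp(-rT) * N(d2)
N(d1) = 0.26628078; N(d2) = 0.21502662
C = 10.2500 * 1.00000000 * 0.26628078 - 11.6100 * 0.99203191 * 0.21502662 = 0.2528

Answer: Price = 0.2528


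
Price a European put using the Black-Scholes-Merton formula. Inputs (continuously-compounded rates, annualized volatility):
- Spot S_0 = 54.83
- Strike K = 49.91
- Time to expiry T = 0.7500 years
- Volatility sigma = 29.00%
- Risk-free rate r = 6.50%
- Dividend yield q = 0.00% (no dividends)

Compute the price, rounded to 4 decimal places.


Answer: Price = 2.2663

Derivation:
d1 = (ln(S/K) + (r - q + 0.5*sigma^2) * T) / (sigma * sqrt(T)) = 0.69402920
d2 = d1 - sigma * sqrt(T) = 0.44288183
exp(-rT) = 0.95241920; exp(-qT) = 1.00000000
P = K * exp(-rT) * N(-d2) - S_0 * exp(-qT) * N(-d1)
N(-d1) = 0.24383195; N(-d2) = 0.32892560
P = 49.9100 * 0.95241920 * 0.32892560 - 54.8300 * 1.00000000 * 0.24383195 = 2.2663


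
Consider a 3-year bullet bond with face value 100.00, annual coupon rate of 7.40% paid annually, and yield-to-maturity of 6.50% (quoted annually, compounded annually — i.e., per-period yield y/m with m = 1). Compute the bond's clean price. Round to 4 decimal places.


Answer: Price = 102.3836

Derivation:
Coupon per period c = face * coupon_rate / m = 7.400000
Periods per year m = 1; per-period yield y/m = 0.065000
Number of cashflows N = 3
Cashflows (t years, CF_t, discount factor 1/(1+y/m)^(m*t), PV):
  t = 1.0000: CF_t = 7.400000, DF = 0.938967, PV = 6.948357
  t = 2.0000: CF_t = 7.400000, DF = 0.881659, PV = 6.524279
  t = 3.0000: CF_t = 107.400000, DF = 0.827849, PV = 88.910992
Price P = sum_t PV_t = 102.383628


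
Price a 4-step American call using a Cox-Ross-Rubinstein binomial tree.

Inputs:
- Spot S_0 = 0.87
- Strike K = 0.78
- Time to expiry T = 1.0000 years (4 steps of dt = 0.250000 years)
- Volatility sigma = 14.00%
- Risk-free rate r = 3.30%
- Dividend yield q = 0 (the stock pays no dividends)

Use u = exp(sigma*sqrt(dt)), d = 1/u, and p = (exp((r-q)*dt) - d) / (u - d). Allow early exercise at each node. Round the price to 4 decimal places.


dt = T/N = 0.250000
u = exp(sigma*sqrt(dt)) = 1.072508; d = 1/u = 0.932394
p = (exp((r-q)*dt) - d) / (u - d) = 0.541631
Discount per step: exp(-r*dt) = 0.991784
Stock lattice S(k, i) with i counting down-moves:
  k=0: S(0,0) = 0.8700
  k=1: S(1,0) = 0.9331; S(1,1) = 0.8112
  k=2: S(2,0) = 1.0007; S(2,1) = 0.8700; S(2,2) = 0.7563
  k=3: S(3,0) = 1.0733; S(3,1) = 0.9331; S(3,2) = 0.8112; S(3,3) = 0.7052
  k=4: S(4,0) = 1.1511; S(4,1) = 1.0007; S(4,2) = 0.8700; S(4,3) = 0.7563; S(4,4) = 0.6575
Terminal payoffs V(N, i) = max(S_T - K, 0):
  V(4,0) = 0.371123; V(4,1) = 0.220738; V(4,2) = 0.090000; V(4,3) = 0.000000; V(4,4) = 0.000000
Backward induction: V(k, i) = exp(-r*dt) * [p * V(k+1, i) + (1-p) * V(k+1, i+1)]; then take max(V_cont, immediate exercise) for American.
  V(3,0) = exp(-r*dt) * [p*0.371123 + (1-p)*0.220738] = 0.299708; exercise = 0.293300; V(3,0) = max -> 0.299708
  V(3,1) = exp(-r*dt) * [p*0.220738 + (1-p)*0.090000] = 0.159491; exercise = 0.153082; V(3,1) = max -> 0.159491
  V(3,2) = exp(-r*dt) * [p*0.090000 + (1-p)*0.000000] = 0.048346; exercise = 0.031183; V(3,2) = max -> 0.048346
  V(3,3) = exp(-r*dt) * [p*0.000000 + (1-p)*0.000000] = 0.000000; exercise = 0.000000; V(3,3) = max -> 0.000000
  V(2,0) = exp(-r*dt) * [p*0.299708 + (1-p)*0.159491] = 0.233503; exercise = 0.220738; V(2,0) = max -> 0.233503
  V(2,1) = exp(-r*dt) * [p*0.159491 + (1-p)*0.048346] = 0.107654; exercise = 0.090000; V(2,1) = max -> 0.107654
  V(2,2) = exp(-r*dt) * [p*0.048346 + (1-p)*0.000000] = 0.025971; exercise = 0.000000; V(2,2) = max -> 0.025971
  V(1,0) = exp(-r*dt) * [p*0.233503 + (1-p)*0.107654] = 0.174373; exercise = 0.153082; V(1,0) = max -> 0.174373
  V(1,1) = exp(-r*dt) * [p*0.107654 + (1-p)*0.025971] = 0.069636; exercise = 0.031183; V(1,1) = max -> 0.069636
  V(0,0) = exp(-r*dt) * [p*0.174373 + (1-p)*0.069636] = 0.125326; exercise = 0.090000; V(0,0) = max -> 0.125326

Answer: Price = V(0,0) = 0.1253


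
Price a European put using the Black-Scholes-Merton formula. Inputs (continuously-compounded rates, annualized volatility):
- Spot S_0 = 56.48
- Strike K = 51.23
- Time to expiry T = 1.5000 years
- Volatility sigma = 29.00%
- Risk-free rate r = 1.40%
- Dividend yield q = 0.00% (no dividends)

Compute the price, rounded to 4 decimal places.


d1 = (ln(S/K) + (r - q + 0.5*sigma^2) * T) / (sigma * sqrt(T)) = 0.51139798
d2 = d1 - sigma * sqrt(T) = 0.15622197
exp(-rT) = 0.97921896; exp(-qT) = 1.00000000
P = K * exp(-rT) * N(-d2) - S_0 * exp(-qT) * N(-d1)
N(-d1) = 0.30453620; N(-d2) = 0.43792903
P = 51.2300 * 0.97921896 * 0.43792903 - 56.4800 * 1.00000000 * 0.30453620 = 4.7687

Answer: Price = 4.7687


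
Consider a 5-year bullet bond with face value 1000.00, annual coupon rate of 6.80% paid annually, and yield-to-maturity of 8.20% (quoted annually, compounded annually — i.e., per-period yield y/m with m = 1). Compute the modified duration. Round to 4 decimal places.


Answer: Modified duration = 4.0509

Derivation:
Coupon per period c = face * coupon_rate / m = 68.000000
Periods per year m = 1; per-period yield y/m = 0.082000
Number of cashflows N = 5
Cashflows (t years, CF_t, discount factor 1/(1+y/m)^(m*t), PV):
  t = 1.0000: CF_t = 68.000000, DF = 0.924214, PV = 62.846580
  t = 2.0000: CF_t = 68.000000, DF = 0.854172, PV = 58.083716
  t = 3.0000: CF_t = 68.000000, DF = 0.789438, PV = 53.681808
  t = 4.0000: CF_t = 68.000000, DF = 0.729610, PV = 49.613500
  t = 5.0000: CF_t = 1068.000000, DF = 0.674316, PV = 720.169872
Price P = sum_t PV_t = 944.395476
First compute Macaulay numerator sum_t t * PV_t:
  t * PV_t at t = 1.0000: 62.846580
  t * PV_t at t = 2.0000: 116.167431
  t * PV_t at t = 3.0000: 161.045423
  t * PV_t at t = 4.0000: 198.454002
  t * PV_t at t = 5.0000: 3600.849360
Macaulay duration D = 4139.362796 / 944.395476 = 4.383082
Modified duration = D / (1 + y/m) = 4.383082 / (1 + 0.082000) = 4.050908


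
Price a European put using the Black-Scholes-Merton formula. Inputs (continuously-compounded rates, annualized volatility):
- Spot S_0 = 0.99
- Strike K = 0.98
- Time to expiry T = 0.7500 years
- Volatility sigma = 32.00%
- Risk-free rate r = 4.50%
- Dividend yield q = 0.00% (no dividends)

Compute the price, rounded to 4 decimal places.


Answer: Price = 0.0868

Derivation:
d1 = (ln(S/K) + (r - q + 0.5*sigma^2) * T) / (sigma * sqrt(T)) = 0.29698310
d2 = d1 - sigma * sqrt(T) = 0.01985497
exp(-rT) = 0.96681318; exp(-qT) = 1.00000000
P = K * exp(-rT) * N(-d2) - S_0 * exp(-qT) * N(-d1)
N(-d1) = 0.38323971; N(-d2) = 0.49207953
P = 0.9800 * 0.96681318 * 0.49207953 - 0.9900 * 1.00000000 * 0.38323971 = 0.0868


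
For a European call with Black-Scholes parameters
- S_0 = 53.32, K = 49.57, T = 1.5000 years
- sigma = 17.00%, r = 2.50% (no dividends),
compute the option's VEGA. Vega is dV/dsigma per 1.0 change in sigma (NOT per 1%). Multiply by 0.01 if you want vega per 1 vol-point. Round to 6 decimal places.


Answer: Vega = 21.302618

Derivation:
d1 = 0.6344691543; d2 = 0.4262625262
phi(d1) = 0.3262099498; exp(-qT) = 1.0000000000; exp(-rT) = 0.9631944177
Vega = S * exp(-qT) * phi(d1) * sqrt(T) = 53.3200 * 1.0000000000 * 0.3262099498 * 1.2247448714 = 21.302618


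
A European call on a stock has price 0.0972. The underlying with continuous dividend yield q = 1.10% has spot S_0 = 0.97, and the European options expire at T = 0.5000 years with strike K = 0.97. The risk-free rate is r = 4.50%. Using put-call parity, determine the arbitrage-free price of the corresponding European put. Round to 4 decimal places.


Answer: Put price = 0.0809

Derivation:
Put-call parity: C - P = S_0 * exp(-qT) - K * exp(-rT).
S_0 * exp(-qT) = 0.9700 * 0.99451510 = 0.96467964
K * exp(-rT) = 0.9700 * 0.97775124 = 0.94841870
P = C - S*exp(-qT) + K*exp(-rT)
P = 0.0972 - 0.96467964 + 0.94841870 = 0.0809


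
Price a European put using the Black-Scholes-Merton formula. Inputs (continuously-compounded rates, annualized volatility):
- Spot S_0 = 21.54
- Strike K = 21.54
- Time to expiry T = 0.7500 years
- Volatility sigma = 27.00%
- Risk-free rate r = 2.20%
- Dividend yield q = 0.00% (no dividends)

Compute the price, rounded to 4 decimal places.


Answer: Price = 1.8170

Derivation:
d1 = (ln(S/K) + (r - q + 0.5*sigma^2) * T) / (sigma * sqrt(T)) = 0.18747846
d2 = d1 - sigma * sqrt(T) = -0.04634840
exp(-rT) = 0.98363538; exp(-qT) = 1.00000000
P = K * exp(-rT) * N(-d2) - S_0 * exp(-qT) * N(-d1)
N(-d1) = 0.42564275; N(-d2) = 0.51848372
P = 21.5400 * 0.98363538 * 0.51848372 - 21.5400 * 1.00000000 * 0.42564275 = 1.8170


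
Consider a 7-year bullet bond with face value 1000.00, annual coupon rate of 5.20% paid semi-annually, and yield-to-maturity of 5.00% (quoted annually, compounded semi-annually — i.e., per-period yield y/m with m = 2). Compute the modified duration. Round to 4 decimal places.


Answer: Modified duration = 5.8179

Derivation:
Coupon per period c = face * coupon_rate / m = 26.000000
Periods per year m = 2; per-period yield y/m = 0.025000
Number of cashflows N = 14
Cashflows (t years, CF_t, discount factor 1/(1+y/m)^(m*t), PV):
  t = 0.5000: CF_t = 26.000000, DF = 0.975610, PV = 25.365854
  t = 1.0000: CF_t = 26.000000, DF = 0.951814, PV = 24.747174
  t = 1.5000: CF_t = 26.000000, DF = 0.928599, PV = 24.143585
  t = 2.0000: CF_t = 26.000000, DF = 0.905951, PV = 23.554717
  t = 2.5000: CF_t = 26.000000, DF = 0.883854, PV = 22.980211
  t = 3.0000: CF_t = 26.000000, DF = 0.862297, PV = 22.419719
  t = 3.5000: CF_t = 26.000000, DF = 0.841265, PV = 21.872896
  t = 4.0000: CF_t = 26.000000, DF = 0.820747, PV = 21.339411
  t = 4.5000: CF_t = 26.000000, DF = 0.800728, PV = 20.818937
  t = 5.0000: CF_t = 26.000000, DF = 0.781198, PV = 20.311158
  t = 5.5000: CF_t = 26.000000, DF = 0.762145, PV = 19.815764
  t = 6.0000: CF_t = 26.000000, DF = 0.743556, PV = 19.332453
  t = 6.5000: CF_t = 26.000000, DF = 0.725420, PV = 18.860930
  t = 7.0000: CF_t = 1026.000000, DF = 0.707727, PV = 726.128103
Price P = sum_t PV_t = 1011.690912
First compute Macaulay numerator sum_t t * PV_t:
  t * PV_t at t = 0.5000: 12.682927
  t * PV_t at t = 1.0000: 24.747174
  t * PV_t at t = 1.5000: 36.215377
  t * PV_t at t = 2.0000: 47.109434
  t * PV_t at t = 2.5000: 57.450529
  t * PV_t at t = 3.0000: 67.259156
  t * PV_t at t = 3.5000: 76.555136
  t * PV_t at t = 4.0000: 85.357643
  t * PV_t at t = 4.5000: 93.685218
  t * PV_t at t = 5.0000: 101.555792
  t * PV_t at t = 5.5000: 108.986704
  t * PV_t at t = 6.0000: 115.994718
  t * PV_t at t = 6.5000: 122.596043
  t * PV_t at t = 7.0000: 5082.896720
Macaulay duration D = 6033.092572 / 1011.690912 = 5.963375
Modified duration = D / (1 + y/m) = 5.963375 / (1 + 0.025000) = 5.817927


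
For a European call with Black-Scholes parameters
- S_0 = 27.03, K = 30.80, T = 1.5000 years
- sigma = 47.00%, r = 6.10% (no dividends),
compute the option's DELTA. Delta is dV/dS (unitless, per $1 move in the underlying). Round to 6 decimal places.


Answer: Delta = 0.587043

Derivation:
d1 = 0.2199462339; d2 = -0.3556838557
phi(d1) = 0.3894083644; exp(-qT) = 1.0000000000; exp(-rT) = 0.9125613162
N(d1) = 0.5870434858
Delta = exp(-qT) * N(d1) = 1.0000000000 * 0.5870434858 = 0.587043


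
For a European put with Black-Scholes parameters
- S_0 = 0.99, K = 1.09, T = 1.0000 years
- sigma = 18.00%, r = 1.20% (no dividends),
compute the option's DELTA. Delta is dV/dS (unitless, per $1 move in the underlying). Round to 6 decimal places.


Answer: Delta = -0.647260

Derivation:
d1 = -0.3779335116; d2 = -0.5579335116
phi(d1) = 0.3714446551; exp(-qT) = 1.0000000000; exp(-rT) = 0.9880717129
N(-d1) = 0.6472600066
Delta = -exp(-qT) * N(-d1) = -1.0000000000 * 0.6472600066 = -0.647260


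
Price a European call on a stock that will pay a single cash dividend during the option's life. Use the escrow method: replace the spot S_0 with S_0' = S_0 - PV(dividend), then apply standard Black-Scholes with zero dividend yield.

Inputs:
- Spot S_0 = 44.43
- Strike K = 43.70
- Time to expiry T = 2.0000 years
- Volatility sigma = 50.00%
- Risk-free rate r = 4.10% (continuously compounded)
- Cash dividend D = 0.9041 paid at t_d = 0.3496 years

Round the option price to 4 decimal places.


Answer: Price = 13.2854

Derivation:
PV(D) = D * exp(-r * t_d) = 0.9041 * 0.98576864 = 0.89123342
S_0' = S_0 - PV(D) = 44.4300 - 0.89123342 = 43.53876658
d1 = (ln(S_0'/K) + (r + sigma^2/2)*T) / (sigma*sqrt(T)) = 0.46429144
d2 = d1 - sigma*sqrt(T) = -0.24281534
exp(-rT) = 0.92127196
N(d1) = 0.67878052; N(d2) = 0.40407422
C = S_0' * N(d1) - K * exp(-rT) * N(d2) = 43.53876658 * 0.67878052 - 43.7000 * 0.92127196 * 0.40407422 = 13.2854


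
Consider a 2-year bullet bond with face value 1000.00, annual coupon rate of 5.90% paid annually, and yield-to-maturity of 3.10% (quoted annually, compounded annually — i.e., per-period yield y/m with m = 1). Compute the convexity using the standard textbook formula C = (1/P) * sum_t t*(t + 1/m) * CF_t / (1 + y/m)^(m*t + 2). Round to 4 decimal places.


Answer: Convexity = 5.4402

Derivation:
Coupon per period c = face * coupon_rate / m = 59.000000
Periods per year m = 1; per-period yield y/m = 0.031000
Number of cashflows N = 2
Cashflows (t years, CF_t, discount factor 1/(1+y/m)^(m*t), PV):
  t = 1.0000: CF_t = 59.000000, DF = 0.969932, PV = 57.225994
  t = 2.0000: CF_t = 1059.000000, DF = 0.940768, PV = 996.273617
Price P = sum_t PV_t = 1053.499611
Convexity numerator sum_t t*(t + 1/m) * CF_t / (1+y/m)^(m*t + 2):
  t = 1.0000: term = 107.672801
  t = 2.0000: term = 5623.575748
Convexity = (1/P) * sum = 5731.248549 / 1053.499611 = 5.440200


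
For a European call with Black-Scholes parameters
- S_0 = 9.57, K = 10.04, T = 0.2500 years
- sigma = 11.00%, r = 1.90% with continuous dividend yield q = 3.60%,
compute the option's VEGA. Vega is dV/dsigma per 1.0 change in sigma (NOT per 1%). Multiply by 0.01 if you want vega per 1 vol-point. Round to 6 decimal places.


Answer: Vega = 1.237366

Derivation:
d1 = -0.9214801600; d2 = -0.9764801600
phi(d1) = 0.2609304517; exp(-qT) = 0.9910403788; exp(-rT) = 0.9952612634
Vega = S * exp(-qT) * phi(d1) * sqrt(T) = 9.5700 * 0.9910403788 * 0.2609304517 * 0.5000000000 = 1.237366


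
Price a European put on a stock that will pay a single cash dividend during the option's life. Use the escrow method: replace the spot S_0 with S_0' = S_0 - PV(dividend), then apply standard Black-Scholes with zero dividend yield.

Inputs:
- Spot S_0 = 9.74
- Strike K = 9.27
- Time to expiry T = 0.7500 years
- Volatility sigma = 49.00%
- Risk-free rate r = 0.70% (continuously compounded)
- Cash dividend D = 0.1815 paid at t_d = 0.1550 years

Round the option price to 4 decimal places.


Answer: Price = 1.4148

Derivation:
PV(D) = D * exp(-r * t_d) = 0.1815 * 0.99891559 = 0.18130318
S_0' = S_0 - PV(D) = 9.7400 - 0.18130318 = 9.55869682
d1 = (ln(S_0'/K) + (r + sigma^2/2)*T) / (sigma*sqrt(T)) = 0.29681818
d2 = d1 - sigma*sqrt(T) = -0.12753427
exp(-rT) = 0.99476376
N(-d1) = 0.38330266; N(-d2) = 0.55074122
P = K * exp(-rT) * N(-d2) - S_0' * N(-d1) = 9.2700 * 0.99476376 * 0.55074122 - 9.55869682 * 0.38330266 = 1.4148


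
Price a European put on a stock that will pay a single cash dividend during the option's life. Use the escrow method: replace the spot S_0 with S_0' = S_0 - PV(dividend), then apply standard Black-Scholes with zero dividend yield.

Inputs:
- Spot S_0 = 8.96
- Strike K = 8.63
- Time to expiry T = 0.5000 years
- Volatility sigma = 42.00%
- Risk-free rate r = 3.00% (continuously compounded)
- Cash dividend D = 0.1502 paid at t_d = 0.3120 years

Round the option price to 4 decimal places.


Answer: Price = 0.8744

Derivation:
PV(D) = D * exp(-r * t_d) = 0.1502 * 0.99068367 = 0.14880069
S_0' = S_0 - PV(D) = 8.9600 - 0.14880069 = 8.81119931
d1 = (ln(S_0'/K) + (r + sigma^2/2)*T) / (sigma*sqrt(T)) = 0.26896677
d2 = d1 - sigma*sqrt(T) = -0.02801807
exp(-rT) = 0.98511194
N(-d1) = 0.39397763; N(-d2) = 0.51117613
P = K * exp(-rT) * N(-d2) - S_0' * N(-d1) = 8.6300 * 0.98511194 * 0.51117613 - 8.81119931 * 0.39397763 = 0.8744


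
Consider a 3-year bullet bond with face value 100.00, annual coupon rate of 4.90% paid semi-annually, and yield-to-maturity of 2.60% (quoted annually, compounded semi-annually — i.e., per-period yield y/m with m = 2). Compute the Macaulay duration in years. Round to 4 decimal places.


Answer: Macaulay duration = 2.8327 years

Derivation:
Coupon per period c = face * coupon_rate / m = 2.450000
Periods per year m = 2; per-period yield y/m = 0.013000
Number of cashflows N = 6
Cashflows (t years, CF_t, discount factor 1/(1+y/m)^(m*t), PV):
  t = 0.5000: CF_t = 2.450000, DF = 0.987167, PV = 2.418559
  t = 1.0000: CF_t = 2.450000, DF = 0.974498, PV = 2.387521
  t = 1.5000: CF_t = 2.450000, DF = 0.961992, PV = 2.356882
  t = 2.0000: CF_t = 2.450000, DF = 0.949647, PV = 2.326635
  t = 2.5000: CF_t = 2.450000, DF = 0.937460, PV = 2.296777
  t = 3.0000: CF_t = 102.450000, DF = 0.925429, PV = 94.810250
Price P = sum_t PV_t = 106.596623
Macaulay numerator sum_t t * PV_t:
  t * PV_t at t = 0.5000: 1.209279
  t * PV_t at t = 1.0000: 2.387521
  t * PV_t at t = 1.5000: 3.535322
  t * PV_t at t = 2.0000: 4.653270
  t * PV_t at t = 2.5000: 5.741943
  t * PV_t at t = 3.0000: 284.430749
Macaulay duration D = (sum_t t * PV_t) / P = 301.958085 / 106.596623 = 2.832717


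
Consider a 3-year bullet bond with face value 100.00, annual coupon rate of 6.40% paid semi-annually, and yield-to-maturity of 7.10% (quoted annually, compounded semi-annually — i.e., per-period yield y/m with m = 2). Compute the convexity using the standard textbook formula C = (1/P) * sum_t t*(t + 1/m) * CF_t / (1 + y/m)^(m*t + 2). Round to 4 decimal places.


Coupon per period c = face * coupon_rate / m = 3.200000
Periods per year m = 2; per-period yield y/m = 0.035500
Number of cashflows N = 6
Cashflows (t years, CF_t, discount factor 1/(1+y/m)^(m*t), PV):
  t = 0.5000: CF_t = 3.200000, DF = 0.965717, PV = 3.090295
  t = 1.0000: CF_t = 3.200000, DF = 0.932609, PV = 2.984350
  t = 1.5000: CF_t = 3.200000, DF = 0.900637, PV = 2.882038
  t = 2.0000: CF_t = 3.200000, DF = 0.869760, PV = 2.783233
  t = 2.5000: CF_t = 3.200000, DF = 0.839942, PV = 2.687816
  t = 3.0000: CF_t = 103.200000, DF = 0.811147, PV = 83.710335
Price P = sum_t PV_t = 98.138066
Convexity numerator sum_t t*(t + 1/m) * CF_t / (1+y/m)^(m*t + 2):
  t = 0.5000: term = 1.441019
  t = 1.0000: term = 4.174850
  t = 1.5000: term = 8.063447
  t = 2.0000: term = 12.978346
  t = 2.5000: term = 18.800116
  t = 3.0000: term = 819.724981
Convexity = (1/P) * sum = 865.182758 / 98.138066 = 8.815975

Answer: Convexity = 8.8160


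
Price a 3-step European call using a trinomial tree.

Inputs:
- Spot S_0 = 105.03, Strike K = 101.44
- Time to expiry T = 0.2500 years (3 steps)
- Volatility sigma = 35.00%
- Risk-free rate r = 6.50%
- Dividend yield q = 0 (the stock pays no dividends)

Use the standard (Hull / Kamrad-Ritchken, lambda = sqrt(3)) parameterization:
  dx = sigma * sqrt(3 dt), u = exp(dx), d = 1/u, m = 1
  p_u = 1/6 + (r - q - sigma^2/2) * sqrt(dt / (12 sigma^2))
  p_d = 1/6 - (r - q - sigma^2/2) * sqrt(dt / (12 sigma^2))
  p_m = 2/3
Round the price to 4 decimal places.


dt = T/N = 0.083333; dx = sigma*sqrt(3*dt) = 0.175000
u = exp(dx) = 1.191246; d = 1/u = 0.839457
p_u = 0.167560, p_m = 0.666667, p_d = 0.165774
Discount per step: exp(-r*dt) = 0.994598
Stock lattice S(k, j) with j the centered position index:
  k=0: S(0,+0) = 105.0300
  k=1: S(1,-1) = 88.1682; S(1,+0) = 105.0300; S(1,+1) = 125.1166
  k=2: S(2,-2) = 74.0134; S(2,-1) = 88.1682; S(2,+0) = 105.0300; S(2,+1) = 125.1166; S(2,+2) = 149.0447
  k=3: S(3,-3) = 62.1311; S(3,-2) = 74.0134; S(3,-1) = 88.1682; S(3,+0) = 105.0300; S(3,+1) = 125.1166; S(3,+2) = 149.0447; S(3,+3) = 177.5489
Terminal payoffs V(N, j) = max(S_T - K, 0):
  V(3,-3) = 0.000000; V(3,-2) = 0.000000; V(3,-1) = 0.000000; V(3,+0) = 3.590000; V(3,+1) = 23.676590; V(3,+2) = 47.604665; V(3,+3) = 76.108893
Backward induction: V(k, j) = exp(-r*dt) * [p_u * V(k+1, j+1) + p_m * V(k+1, j) + p_d * V(k+1, j-1)]
  V(2,-2) = exp(-r*dt) * [p_u*0.000000 + p_m*0.000000 + p_d*0.000000] = 0.000000
  V(2,-1) = exp(-r*dt) * [p_u*3.590000 + p_m*0.000000 + p_d*0.000000] = 0.598289
  V(2,+0) = exp(-r*dt) * [p_u*23.676590 + p_m*3.590000 + p_d*0.000000] = 6.326212
  V(2,+1) = exp(-r*dt) * [p_u*47.604665 + p_m*23.676590 + p_d*3.590000] = 24.224564
  V(2,+2) = exp(-r*dt) * [p_u*76.108893 + p_m*47.604665 + p_d*23.676590] = 48.152637
  V(1,-1) = exp(-r*dt) * [p_u*6.326212 + p_m*0.598289 + p_d*0.000000] = 1.450996
  V(1,+0) = exp(-r*dt) * [p_u*24.224564 + p_m*6.326212 + p_d*0.598289] = 8.330466
  V(1,+1) = exp(-r*dt) * [p_u*48.152637 + p_m*24.224564 + p_d*6.326212] = 25.130370
  V(0,+0) = exp(-r*dt) * [p_u*25.130370 + p_m*8.330466 + p_d*1.450996] = 9.950966

Answer: Price = V(0,0) = 9.9510


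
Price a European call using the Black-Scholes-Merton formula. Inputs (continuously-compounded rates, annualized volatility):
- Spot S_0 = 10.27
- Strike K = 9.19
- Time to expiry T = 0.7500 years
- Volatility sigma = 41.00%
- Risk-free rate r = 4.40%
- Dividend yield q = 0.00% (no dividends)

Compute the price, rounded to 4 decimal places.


Answer: Price = 2.1475

Derivation:
d1 = (ln(S/K) + (r - q + 0.5*sigma^2) * T) / (sigma * sqrt(T)) = 0.58340143
d2 = d1 - sigma * sqrt(T) = 0.22833101
exp(-rT) = 0.96753856; exp(-qT) = 1.00000000
C = S_0 * exp(-qT) * N(d1) - K * exp(-rT) * N(d2)
N(d1) = 0.72018845; N(d2) = 0.59030554
C = 10.2700 * 1.00000000 * 0.72018845 - 9.1900 * 0.96753856 * 0.59030554 = 2.1475


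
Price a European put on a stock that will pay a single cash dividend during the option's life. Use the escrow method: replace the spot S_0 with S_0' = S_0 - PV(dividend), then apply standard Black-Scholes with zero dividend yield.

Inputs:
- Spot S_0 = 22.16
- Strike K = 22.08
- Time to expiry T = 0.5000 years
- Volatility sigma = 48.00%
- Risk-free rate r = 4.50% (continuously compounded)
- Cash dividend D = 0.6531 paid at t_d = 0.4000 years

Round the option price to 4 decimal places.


PV(D) = D * exp(-r * t_d) = 0.6531 * 0.98216103 = 0.64144937
S_0' = S_0 - PV(D) = 22.1600 - 0.64144937 = 21.51855063
d1 = (ln(S_0'/K) + (r + sigma^2/2)*T) / (sigma*sqrt(T)) = 0.16011008
d2 = d1 - sigma*sqrt(T) = -0.17930118
exp(-rT) = 0.97775124
N(-d1) = 0.43639718; N(-d2) = 0.57114939
P = K * exp(-rT) * N(-d2) - S_0' * N(-d1) = 22.0800 * 0.97775124 * 0.57114939 - 21.51855063 * 0.43639718 = 2.9398

Answer: Price = 2.9398


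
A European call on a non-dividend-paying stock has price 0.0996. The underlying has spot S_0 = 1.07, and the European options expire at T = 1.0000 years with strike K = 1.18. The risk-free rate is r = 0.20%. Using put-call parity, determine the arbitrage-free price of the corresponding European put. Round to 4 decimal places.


Put-call parity: C - P = S_0 * exp(-qT) - K * exp(-rT).
S_0 * exp(-qT) = 1.0700 * 1.00000000 = 1.07000000
K * exp(-rT) = 1.1800 * 0.99800200 = 1.17764236
P = C - S*exp(-qT) + K*exp(-rT)
P = 0.0996 - 1.07000000 + 1.17764236 = 0.2072

Answer: Put price = 0.2072


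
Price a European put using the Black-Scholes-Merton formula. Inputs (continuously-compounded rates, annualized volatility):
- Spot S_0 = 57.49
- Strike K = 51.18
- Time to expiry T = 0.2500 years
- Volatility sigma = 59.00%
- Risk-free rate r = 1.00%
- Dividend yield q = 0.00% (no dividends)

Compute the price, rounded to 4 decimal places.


Answer: Price = 3.6495

Derivation:
d1 = (ln(S/K) + (r - q + 0.5*sigma^2) * T) / (sigma * sqrt(T)) = 0.55008369
d2 = d1 - sigma * sqrt(T) = 0.25508369
exp(-rT) = 0.99750312; exp(-qT) = 1.00000000
P = K * exp(-rT) * N(-d2) - S_0 * exp(-qT) * N(-d1)
N(-d1) = 0.29113099; N(-d2) = 0.39932923
P = 51.1800 * 0.99750312 * 0.39932923 - 57.4900 * 1.00000000 * 0.29113099 = 3.6495


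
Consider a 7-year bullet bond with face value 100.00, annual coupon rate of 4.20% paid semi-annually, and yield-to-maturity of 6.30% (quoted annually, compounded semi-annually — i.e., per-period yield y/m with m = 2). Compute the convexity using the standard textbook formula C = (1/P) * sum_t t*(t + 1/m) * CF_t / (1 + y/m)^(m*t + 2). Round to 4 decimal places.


Answer: Convexity = 40.7198

Derivation:
Coupon per period c = face * coupon_rate / m = 2.100000
Periods per year m = 2; per-period yield y/m = 0.031500
Number of cashflows N = 14
Cashflows (t years, CF_t, discount factor 1/(1+y/m)^(m*t), PV):
  t = 0.5000: CF_t = 2.100000, DF = 0.969462, PV = 2.035870
  t = 1.0000: CF_t = 2.100000, DF = 0.939856, PV = 1.973699
  t = 1.5000: CF_t = 2.100000, DF = 0.911155, PV = 1.913426
  t = 2.0000: CF_t = 2.100000, DF = 0.883330, PV = 1.854993
  t = 2.5000: CF_t = 2.100000, DF = 0.856355, PV = 1.798346
  t = 3.0000: CF_t = 2.100000, DF = 0.830204, PV = 1.743428
  t = 3.5000: CF_t = 2.100000, DF = 0.804851, PV = 1.690187
  t = 4.0000: CF_t = 2.100000, DF = 0.780272, PV = 1.638572
  t = 4.5000: CF_t = 2.100000, DF = 0.756444, PV = 1.588533
  t = 5.0000: CF_t = 2.100000, DF = 0.733344, PV = 1.540022
  t = 5.5000: CF_t = 2.100000, DF = 0.710949, PV = 1.492993
  t = 6.0000: CF_t = 2.100000, DF = 0.689238, PV = 1.447400
  t = 6.5000: CF_t = 2.100000, DF = 0.668190, PV = 1.403199
  t = 7.0000: CF_t = 102.100000, DF = 0.647785, PV = 66.138827
Price P = sum_t PV_t = 88.259493
Convexity numerator sum_t t*(t + 1/m) * CF_t / (1+y/m)^(m*t + 2):
  t = 0.5000: term = 0.956713
  t = 1.0000: term = 2.782490
  t = 1.5000: term = 5.395037
  t = 2.0000: term = 8.717138
  t = 2.5000: term = 12.676400
  t = 3.0000: term = 17.205002
  t = 3.5000: term = 22.239460
  t = 4.0000: term = 27.720399
  t = 4.5000: term = 33.592340
  t = 5.0000: term = 39.803494
  t = 5.5000: term = 46.305568
  t = 6.0000: term = 53.053574
  t = 6.5000: term = 60.005659
  t = 7.0000: term = 3263.452746
Convexity = (1/P) * sum = 3593.906019 / 88.259493 = 40.719767


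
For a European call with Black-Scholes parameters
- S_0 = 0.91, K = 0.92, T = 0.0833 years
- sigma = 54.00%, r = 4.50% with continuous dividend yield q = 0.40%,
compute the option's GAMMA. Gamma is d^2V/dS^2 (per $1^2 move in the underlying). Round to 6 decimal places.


d1 = 0.0297161928; d2 = -0.1261371998
phi(d1) = 0.3987661759; exp(-qT) = 0.9996668555; exp(-rT) = 0.9962585169
Gamma = exp(-qT) * phi(d1) / (S * sigma * sqrt(T)) = 0.9996668555 * 0.3987661759 / (0.9100 * 0.5400 * 0.2886173938) = 2.810709

Answer: Gamma = 2.810709


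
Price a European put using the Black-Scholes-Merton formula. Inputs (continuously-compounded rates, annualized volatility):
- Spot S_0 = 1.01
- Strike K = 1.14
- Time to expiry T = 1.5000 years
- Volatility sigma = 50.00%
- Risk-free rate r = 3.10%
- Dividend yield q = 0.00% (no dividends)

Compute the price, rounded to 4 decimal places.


d1 = (ln(S/K) + (r - q + 0.5*sigma^2) * T) / (sigma * sqrt(T)) = 0.18440097
d2 = d1 - sigma * sqrt(T) = -0.42797147
exp(-rT) = 0.95456456; exp(-qT) = 1.00000000
P = K * exp(-rT) * N(-d2) - S_0 * exp(-qT) * N(-d1)
N(-d1) = 0.42684946; N(-d2) = 0.66566405
P = 1.1400 * 0.95456456 * 0.66566405 - 1.0100 * 1.00000000 * 0.42684946 = 0.2933

Answer: Price = 0.2933
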